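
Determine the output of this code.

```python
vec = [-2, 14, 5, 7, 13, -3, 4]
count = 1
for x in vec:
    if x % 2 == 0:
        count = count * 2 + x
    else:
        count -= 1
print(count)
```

24

x=-2: even, count = 1*2+(-2) = 0
x=14: even, count = 0*2+14 = 14
x=5: not even, count = 14-1 = 13
x=7: not even, count = 13-1 = 12
x=13: not even, count = 12-1 = 11
x=-3: not even, count = 11-1 = 10
x=4: even, count = 10*2+4 = 24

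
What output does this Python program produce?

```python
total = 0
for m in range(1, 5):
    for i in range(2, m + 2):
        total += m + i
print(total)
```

m=1,i=2: total = 0+3 = 3
m=2,i=2: total = 3+4 = 7
m=2,i=3: total = 7+5 = 12
m=3,i=2: total = 12+5 = 17
m=3,i=3: total = 17+6 = 23
m=3,i=4: total = 23+7 = 30
m=4,i=2: total = 30+6 = 36
m=4,i=3: total = 36+7 = 43
m=4,i=4: total = 43+8 = 51
m=4,i=5: total = 51+9 = 60

60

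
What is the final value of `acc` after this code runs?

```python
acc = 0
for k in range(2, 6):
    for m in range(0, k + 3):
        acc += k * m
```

k=2,m=0: acc = 0+0 = 0
k=2,m=1: acc = 0+2 = 2
k=2,m=2: acc = 2+4 = 6
k=2,m=3: acc = 6+6 = 12
k=2,m=4: acc = 12+8 = 20
k=3,m=0: acc = 20+0 = 20
k=3,m=1: acc = 20+3 = 23
k=3,m=2: acc = 23+6 = 29
k=3,m=3: acc = 29+9 = 38
k=3,m=4: acc = 38+12 = 50
k=3,m=5: acc = 50+15 = 65
k=4,m=0: acc = 65+0 = 65
k=4,m=1: acc = 65+4 = 69
k=4,m=2: acc = 69+8 = 77
k=4,m=3: acc = 77+12 = 89
k=4,m=4: acc = 89+16 = 105
k=4,m=5: acc = 105+20 = 125
k=4,m=6: acc = 125+24 = 149
k=5,m=0: acc = 149+0 = 149
k=5,m=1: acc = 149+5 = 154
k=5,m=2: acc = 154+10 = 164
k=5,m=3: acc = 164+15 = 179
k=5,m=4: acc = 179+20 = 199
k=5,m=5: acc = 199+25 = 224
k=5,m=6: acc = 224+30 = 254
k=5,m=7: acc = 254+35 = 289

289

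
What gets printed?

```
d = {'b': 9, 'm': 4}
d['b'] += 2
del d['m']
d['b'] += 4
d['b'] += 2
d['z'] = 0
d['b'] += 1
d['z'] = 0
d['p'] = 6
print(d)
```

d['b'] = 9+2 = 11 → {'b': 11, 'm': 4}
del 'm' → {'b': 11}
d['b'] = 11+4 = 15 → {'b': 15}
d['b'] = 15+2 = 17 → {'b': 17}
d['z'] = 0 → {'b': 17, 'z': 0}
d['b'] = 17+1 = 18 → {'b': 18, 'z': 0}
d['z'] = 0 → {'b': 18, 'z': 0}
d['p'] = 6 → {'b': 18, 'z': 0, 'p': 6}

{'b': 18, 'z': 0, 'p': 6}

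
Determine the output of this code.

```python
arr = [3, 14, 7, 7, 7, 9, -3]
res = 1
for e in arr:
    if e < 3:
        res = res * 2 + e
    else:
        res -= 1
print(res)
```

-13

e=3: not <3, res = 1-1 = 0
e=14: not <3, res = 0-1 = -1
e=7: not <3, res = (-1)-1 = -2
e=7: not <3, res = (-2)-1 = -3
e=7: not <3, res = (-3)-1 = -4
e=9: not <3, res = (-4)-1 = -5
e=-3: <3, res = (-5)*2+(-3) = -13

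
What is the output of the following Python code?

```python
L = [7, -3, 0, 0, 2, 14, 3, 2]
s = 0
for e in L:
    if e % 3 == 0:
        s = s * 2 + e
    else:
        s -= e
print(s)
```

e=7: not %3==0, s = 0-7 = -7
e=-3: %3==0, s = (-7)*2+(-3) = -17
e=0: %3==0, s = (-17)*2+0 = -34
e=0: %3==0, s = (-34)*2+0 = -68
e=2: not %3==0, s = (-68)-2 = -70
e=14: not %3==0, s = (-70)-14 = -84
e=3: %3==0, s = (-84)*2+3 = -165
e=2: not %3==0, s = (-165)-2 = -167

-167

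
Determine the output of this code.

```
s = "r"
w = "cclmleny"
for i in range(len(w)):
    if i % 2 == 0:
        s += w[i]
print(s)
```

i=0: add 'c' → 'rc'
i=1: skip
i=2: add 'l' → 'rcl'
i=3: skip
i=4: add 'l' → 'rcll'
i=5: skip
i=6: add 'n' → 'rclln'
i=7: skip

rclln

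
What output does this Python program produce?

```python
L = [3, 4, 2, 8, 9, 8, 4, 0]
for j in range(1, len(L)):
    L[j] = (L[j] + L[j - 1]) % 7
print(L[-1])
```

3

j=1: L[1] = (4+3)%7 = 0 → [3, 0, 2, 8, 9, 8, 4, 0]
j=2: L[2] = (2+0)%7 = 2 → [3, 0, 2, 8, 9, 8, 4, 0]
j=3: L[3] = (8+2)%7 = 3 → [3, 0, 2, 3, 9, 8, 4, 0]
j=4: L[4] = (9+3)%7 = 5 → [3, 0, 2, 3, 5, 8, 4, 0]
j=5: L[5] = (8+5)%7 = 6 → [3, 0, 2, 3, 5, 6, 4, 0]
j=6: L[6] = (4+6)%7 = 3 → [3, 0, 2, 3, 5, 6, 3, 0]
j=7: L[7] = (0+3)%7 = 3 → [3, 0, 2, 3, 5, 6, 3, 3]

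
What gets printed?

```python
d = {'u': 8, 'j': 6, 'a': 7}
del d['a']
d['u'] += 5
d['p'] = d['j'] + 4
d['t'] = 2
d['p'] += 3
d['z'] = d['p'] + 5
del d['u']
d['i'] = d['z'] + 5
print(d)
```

{'j': 6, 'p': 13, 't': 2, 'z': 18, 'i': 23}

del 'a' → {'u': 8, 'j': 6}
d['u'] = 8+5 = 13 → {'u': 13, 'j': 6}
d['p'] = d['j']+4 = 10 → {'u': 13, 'j': 6, 'p': 10}
d['t'] = 2 → {'u': 13, 'j': 6, 'p': 10, 't': 2}
d['p'] = 10+3 = 13 → {'u': 13, 'j': 6, 'p': 13, 't': 2}
d['z'] = d['p']+5 = 18 → {'u': 13, 'j': 6, 'p': 13, 't': 2, 'z': 18}
del 'u' → {'j': 6, 'p': 13, 't': 2, 'z': 18}
d['i'] = d['z']+5 = 23 → {'j': 6, 'p': 13, 't': 2, 'z': 18, 'i': 23}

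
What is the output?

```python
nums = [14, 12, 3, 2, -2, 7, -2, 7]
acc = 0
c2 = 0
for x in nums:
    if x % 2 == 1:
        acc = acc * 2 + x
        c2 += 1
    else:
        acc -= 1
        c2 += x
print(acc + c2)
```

x=14: not odd, acc = 0-1 = -1; c2=14
x=12: not odd, acc = (-1)-1 = -2; c2=26
x=3: odd, acc = (-2)*2+3 = -1; c2=27
x=2: not odd, acc = (-1)-1 = -2; c2=29
x=-2: not odd, acc = (-2)-1 = -3; c2=27
x=7: odd, acc = (-3)*2+7 = 1; c2=28
x=-2: not odd, acc = 1-1 = 0; c2=26
x=7: odd, acc = 0*2+7 = 7; c2=27
acc+c2 = 7+27 = 34

34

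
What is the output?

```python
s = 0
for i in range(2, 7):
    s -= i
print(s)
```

i=2: s = 0-2 = -2
i=3: s = (-2)-3 = -5
i=4: s = (-5)-4 = -9
i=5: s = (-9)-5 = -14
i=6: s = (-14)-6 = -20

-20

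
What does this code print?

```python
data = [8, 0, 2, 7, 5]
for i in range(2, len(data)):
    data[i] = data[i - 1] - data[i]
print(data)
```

i=2: data[2] = 0-2 = -2 → [8, 0, -2, 7, 5]
i=3: data[3] = (-2)-7 = -9 → [8, 0, -2, -9, 5]
i=4: data[4] = (-9)-5 = -14 → [8, 0, -2, -9, -14]

[8, 0, -2, -9, -14]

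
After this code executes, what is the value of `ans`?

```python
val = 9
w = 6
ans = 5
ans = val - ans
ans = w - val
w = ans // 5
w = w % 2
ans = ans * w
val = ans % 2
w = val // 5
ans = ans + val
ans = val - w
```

ans = 9-5 = 4
ans = 6-9 = -3
w = (-3)//5 = -1
w = (-1)%2 = 1
ans = (-3)*1 = -3
val = (-3)%2 = 1
w = 1//5 = 0
ans = (-3)+1 = -2
ans = 1-0 = 1

1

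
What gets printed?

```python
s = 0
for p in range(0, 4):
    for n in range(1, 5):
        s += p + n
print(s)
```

p=0,n=1: s = 0+1 = 1
p=0,n=2: s = 1+2 = 3
p=0,n=3: s = 3+3 = 6
p=0,n=4: s = 6+4 = 10
p=1,n=1: s = 10+2 = 12
p=1,n=2: s = 12+3 = 15
p=1,n=3: s = 15+4 = 19
p=1,n=4: s = 19+5 = 24
p=2,n=1: s = 24+3 = 27
p=2,n=2: s = 27+4 = 31
p=2,n=3: s = 31+5 = 36
p=2,n=4: s = 36+6 = 42
p=3,n=1: s = 42+4 = 46
p=3,n=2: s = 46+5 = 51
p=3,n=3: s = 51+6 = 57
p=3,n=4: s = 57+7 = 64

64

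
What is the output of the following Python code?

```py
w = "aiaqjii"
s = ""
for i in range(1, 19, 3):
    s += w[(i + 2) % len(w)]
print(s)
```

i=1: add w[3]='q' → 'q'
i=4: add w[6]='i' → 'qi'
i=7: add w[2]='a' → 'qia'
i=10: add w[5]='i' → 'qiai'
i=13: add w[1]='i' → 'qiaii'
i=16: add w[4]='j' → 'qiaiij'

qiaiij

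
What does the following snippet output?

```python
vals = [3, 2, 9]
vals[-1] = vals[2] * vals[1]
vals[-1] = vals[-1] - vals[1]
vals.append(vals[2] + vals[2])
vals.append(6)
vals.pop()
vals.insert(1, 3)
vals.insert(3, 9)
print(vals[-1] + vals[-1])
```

64

vals[-1] = vals[2]*vals[1] = 9*2 = 18 → [3, 2, 18]
vals[-1] = vals[-1]-vals[1] = 18-2 = 16 → [3, 2, 16]
append vals[2]+vals[2] = 16+16 = 32 → [3, 2, 16, 32]
append 6 → [3, 2, 16, 32, 6]
pop() removes 6 → [3, 2, 16, 32]
insert 3 at 1 → [3, 3, 2, 16, 32]
insert 9 at 3 → [3, 3, 2, 9, 16, 32]
vals[-1]+vals[-1] = 32+32 = 64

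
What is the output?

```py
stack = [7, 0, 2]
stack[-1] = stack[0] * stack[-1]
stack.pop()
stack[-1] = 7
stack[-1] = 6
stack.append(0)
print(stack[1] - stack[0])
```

-1

stack[-1] = stack[0]*stack[-1] = 7*2 = 14 → [7, 0, 14]
pop() removes 14 → [7, 0]
stack[-1] = 7 → [7, 7]
stack[-1] = 6 → [7, 6]
append 0 → [7, 6, 0]
stack[1]-stack[0] = 6-7 = -1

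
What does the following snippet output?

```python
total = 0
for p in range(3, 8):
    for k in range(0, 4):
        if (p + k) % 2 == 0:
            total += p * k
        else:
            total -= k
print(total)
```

p=3,k=0: odd sum, total = 0-0 = 0
p=3,k=1: even sum, total = 0+3 = 3
p=3,k=2: odd sum, total = 3-2 = 1
p=3,k=3: even sum, total = 1+9 = 10
p=4,k=0: even sum, total = 10+0 = 10
p=4,k=1: odd sum, total = 10-1 = 9
p=4,k=2: even sum, total = 9+8 = 17
p=4,k=3: odd sum, total = 17-3 = 14
p=5,k=0: odd sum, total = 14-0 = 14
p=5,k=1: even sum, total = 14+5 = 19
p=5,k=2: odd sum, total = 19-2 = 17
p=5,k=3: even sum, total = 17+15 = 32
p=6,k=0: even sum, total = 32+0 = 32
p=6,k=1: odd sum, total = 32-1 = 31
p=6,k=2: even sum, total = 31+12 = 43
p=6,k=3: odd sum, total = 43-3 = 40
p=7,k=0: odd sum, total = 40-0 = 40
p=7,k=1: even sum, total = 40+7 = 47
p=7,k=2: odd sum, total = 47-2 = 45
p=7,k=3: even sum, total = 45+21 = 66

66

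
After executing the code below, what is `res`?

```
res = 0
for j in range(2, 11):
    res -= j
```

-54

j=2: res = 0-2 = -2
j=3: res = (-2)-3 = -5
j=4: res = (-5)-4 = -9
j=5: res = (-9)-5 = -14
j=6: res = (-14)-6 = -20
j=7: res = (-20)-7 = -27
j=8: res = (-27)-8 = -35
j=9: res = (-35)-9 = -44
j=10: res = (-44)-10 = -54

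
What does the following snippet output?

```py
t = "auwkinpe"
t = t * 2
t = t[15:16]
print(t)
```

repeat ×2 → 'auwkinpeauwkinpe'
slice [15:16] → 'e'

e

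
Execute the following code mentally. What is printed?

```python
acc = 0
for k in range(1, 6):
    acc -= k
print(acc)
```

k=1: acc = 0-1 = -1
k=2: acc = (-1)-2 = -3
k=3: acc = (-3)-3 = -6
k=4: acc = (-6)-4 = -10
k=5: acc = (-10)-5 = -15

-15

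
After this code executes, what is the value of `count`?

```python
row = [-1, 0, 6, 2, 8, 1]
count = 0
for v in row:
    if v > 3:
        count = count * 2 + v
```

20

v=-1: not >3
v=0: not >3
v=6: >3, count = 0*2+6 = 6
v=2: not >3
v=8: >3, count = 6*2+8 = 20
v=1: not >3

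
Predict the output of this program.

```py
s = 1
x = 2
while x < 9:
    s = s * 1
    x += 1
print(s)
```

x=2: s = 1*1 = 1
x=3: s = 1*1 = 1
x=4: s = 1*1 = 1
x=5: s = 1*1 = 1
x=6: s = 1*1 = 1
x=7: s = 1*1 = 1
x=8: s = 1*1 = 1

1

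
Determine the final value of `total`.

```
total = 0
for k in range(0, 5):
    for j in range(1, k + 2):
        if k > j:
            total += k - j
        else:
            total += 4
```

k=0,j=1: not 0>1, total = 0+4 = 4
k=1,j=1: not 1>1, total = 4+4 = 8
k=1,j=2: not 1>2, total = 8+4 = 12
k=2,j=1: 2>1, total = 12+1 = 13
k=2,j=2: not 2>2, total = 13+4 = 17
k=2,j=3: not 2>3, total = 17+4 = 21
k=3,j=1: 3>1, total = 21+2 = 23
k=3,j=2: 3>2, total = 23+1 = 24
k=3,j=3: not 3>3, total = 24+4 = 28
k=3,j=4: not 3>4, total = 28+4 = 32
k=4,j=1: 4>1, total = 32+3 = 35
k=4,j=2: 4>2, total = 35+2 = 37
k=4,j=3: 4>3, total = 37+1 = 38
k=4,j=4: not 4>4, total = 38+4 = 42
k=4,j=5: not 4>5, total = 42+4 = 46

46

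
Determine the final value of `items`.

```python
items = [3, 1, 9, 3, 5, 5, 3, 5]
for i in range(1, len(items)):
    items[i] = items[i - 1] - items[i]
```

[3, 2, -7, -10, -15, -20, -23, -28]

i=1: items[1] = 3-1 = 2 → [3, 2, 9, 3, 5, 5, 3, 5]
i=2: items[2] = 2-9 = -7 → [3, 2, -7, 3, 5, 5, 3, 5]
i=3: items[3] = (-7)-3 = -10 → [3, 2, -7, -10, 5, 5, 3, 5]
i=4: items[4] = (-10)-5 = -15 → [3, 2, -7, -10, -15, 5, 3, 5]
i=5: items[5] = (-15)-5 = -20 → [3, 2, -7, -10, -15, -20, 3, 5]
i=6: items[6] = (-20)-3 = -23 → [3, 2, -7, -10, -15, -20, -23, 5]
i=7: items[7] = (-23)-5 = -28 → [3, 2, -7, -10, -15, -20, -23, -28]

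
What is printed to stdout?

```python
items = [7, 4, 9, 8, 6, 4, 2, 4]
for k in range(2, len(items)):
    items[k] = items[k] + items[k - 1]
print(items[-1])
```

37

k=2: items[2] = 9+4 = 13 → [7, 4, 13, 8, 6, 4, 2, 4]
k=3: items[3] = 8+13 = 21 → [7, 4, 13, 21, 6, 4, 2, 4]
k=4: items[4] = 6+21 = 27 → [7, 4, 13, 21, 27, 4, 2, 4]
k=5: items[5] = 4+27 = 31 → [7, 4, 13, 21, 27, 31, 2, 4]
k=6: items[6] = 2+31 = 33 → [7, 4, 13, 21, 27, 31, 33, 4]
k=7: items[7] = 4+33 = 37 → [7, 4, 13, 21, 27, 31, 33, 37]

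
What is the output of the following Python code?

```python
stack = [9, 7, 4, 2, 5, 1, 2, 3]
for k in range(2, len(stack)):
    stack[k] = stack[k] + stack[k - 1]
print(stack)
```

k=2: stack[2] = 4+7 = 11 → [9, 7, 11, 2, 5, 1, 2, 3]
k=3: stack[3] = 2+11 = 13 → [9, 7, 11, 13, 5, 1, 2, 3]
k=4: stack[4] = 5+13 = 18 → [9, 7, 11, 13, 18, 1, 2, 3]
k=5: stack[5] = 1+18 = 19 → [9, 7, 11, 13, 18, 19, 2, 3]
k=6: stack[6] = 2+19 = 21 → [9, 7, 11, 13, 18, 19, 21, 3]
k=7: stack[7] = 3+21 = 24 → [9, 7, 11, 13, 18, 19, 21, 24]

[9, 7, 11, 13, 18, 19, 21, 24]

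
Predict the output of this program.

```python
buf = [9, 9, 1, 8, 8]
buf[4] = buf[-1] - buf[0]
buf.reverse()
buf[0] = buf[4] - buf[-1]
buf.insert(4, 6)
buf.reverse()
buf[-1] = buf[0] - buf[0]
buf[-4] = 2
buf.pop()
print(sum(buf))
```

26

buf[4] = buf[-1]-buf[0] = 8-9 = -1 → [9, 9, 1, 8, -1]
reverse → [-1, 8, 1, 9, 9]
buf[0] = buf[4]-buf[-1] = 9-9 = 0 → [0, 8, 1, 9, 9]
insert 6 at 4 → [0, 8, 1, 9, 6, 9]
reverse → [9, 6, 9, 1, 8, 0]
buf[-1] = buf[0]-buf[0] = 9-9 = 0 → [9, 6, 9, 1, 8, 0]
buf[-4] = 2 → [9, 6, 2, 1, 8, 0]
pop() removes 0 → [9, 6, 2, 1, 8]
sum = 26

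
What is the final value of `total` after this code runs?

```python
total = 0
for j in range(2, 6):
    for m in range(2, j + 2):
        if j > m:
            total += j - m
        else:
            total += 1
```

j=2,m=2: not 2>2, total = 0+1 = 1
j=2,m=3: not 2>3, total = 1+1 = 2
j=3,m=2: 3>2, total = 2+1 = 3
j=3,m=3: not 3>3, total = 3+1 = 4
j=3,m=4: not 3>4, total = 4+1 = 5
j=4,m=2: 4>2, total = 5+2 = 7
j=4,m=3: 4>3, total = 7+1 = 8
j=4,m=4: not 4>4, total = 8+1 = 9
j=4,m=5: not 4>5, total = 9+1 = 10
j=5,m=2: 5>2, total = 10+3 = 13
j=5,m=3: 5>3, total = 13+2 = 15
j=5,m=4: 5>4, total = 15+1 = 16
j=5,m=5: not 5>5, total = 16+1 = 17
j=5,m=6: not 5>6, total = 17+1 = 18

18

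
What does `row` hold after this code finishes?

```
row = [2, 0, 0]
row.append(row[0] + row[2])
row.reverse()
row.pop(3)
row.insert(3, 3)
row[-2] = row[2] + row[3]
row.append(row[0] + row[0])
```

append row[0]+row[2] = 2+0 = 2 → [2, 0, 0, 2]
reverse → [2, 0, 0, 2]
pop(3) removes 2 → [2, 0, 0]
insert 3 at 3 → [2, 0, 0, 3]
row[-2] = row[2]+row[3] = 0+3 = 3 → [2, 0, 3, 3]
append row[0]+row[0] = 2+2 = 4 → [2, 0, 3, 3, 4]

[2, 0, 3, 3, 4]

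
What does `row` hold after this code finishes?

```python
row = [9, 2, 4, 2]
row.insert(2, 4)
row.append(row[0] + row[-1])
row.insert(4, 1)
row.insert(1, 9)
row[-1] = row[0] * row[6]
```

insert 4 at 2 → [9, 2, 4, 4, 2]
append row[0]+row[-1] = 9+2 = 11 → [9, 2, 4, 4, 2, 11]
insert 1 at 4 → [9, 2, 4, 4, 1, 2, 11]
insert 9 at 1 → [9, 9, 2, 4, 4, 1, 2, 11]
row[-1] = row[0]*row[6] = 9*2 = 18 → [9, 9, 2, 4, 4, 1, 2, 18]

[9, 9, 2, 4, 4, 1, 2, 18]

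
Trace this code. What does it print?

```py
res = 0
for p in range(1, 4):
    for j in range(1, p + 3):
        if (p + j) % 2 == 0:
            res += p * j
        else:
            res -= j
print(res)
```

31

p=1,j=1: even sum, res = 0+1 = 1
p=1,j=2: odd sum, res = 1-2 = -1
p=1,j=3: even sum, res = (-1)+3 = 2
p=2,j=1: odd sum, res = 2-1 = 1
p=2,j=2: even sum, res = 1+4 = 5
p=2,j=3: odd sum, res = 5-3 = 2
p=2,j=4: even sum, res = 2+8 = 10
p=3,j=1: even sum, res = 10+3 = 13
p=3,j=2: odd sum, res = 13-2 = 11
p=3,j=3: even sum, res = 11+9 = 20
p=3,j=4: odd sum, res = 20-4 = 16
p=3,j=5: even sum, res = 16+15 = 31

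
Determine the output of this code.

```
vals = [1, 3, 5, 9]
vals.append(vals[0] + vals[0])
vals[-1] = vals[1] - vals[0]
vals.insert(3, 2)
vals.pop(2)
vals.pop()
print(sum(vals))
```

15

append vals[0]+vals[0] = 1+1 = 2 → [1, 3, 5, 9, 2]
vals[-1] = vals[1]-vals[0] = 3-1 = 2 → [1, 3, 5, 9, 2]
insert 2 at 3 → [1, 3, 5, 2, 9, 2]
pop(2) removes 5 → [1, 3, 2, 9, 2]
pop() removes 2 → [1, 3, 2, 9]
sum = 15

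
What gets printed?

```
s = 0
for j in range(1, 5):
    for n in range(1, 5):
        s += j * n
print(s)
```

j=1,n=1: s = 0+1 = 1
j=1,n=2: s = 1+2 = 3
j=1,n=3: s = 3+3 = 6
j=1,n=4: s = 6+4 = 10
j=2,n=1: s = 10+2 = 12
j=2,n=2: s = 12+4 = 16
j=2,n=3: s = 16+6 = 22
j=2,n=4: s = 22+8 = 30
j=3,n=1: s = 30+3 = 33
j=3,n=2: s = 33+6 = 39
j=3,n=3: s = 39+9 = 48
j=3,n=4: s = 48+12 = 60
j=4,n=1: s = 60+4 = 64
j=4,n=2: s = 64+8 = 72
j=4,n=3: s = 72+12 = 84
j=4,n=4: s = 84+16 = 100

100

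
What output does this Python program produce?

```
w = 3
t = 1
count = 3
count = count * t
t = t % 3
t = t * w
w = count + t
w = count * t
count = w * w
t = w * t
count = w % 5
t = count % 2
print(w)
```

9

count = 3*1 = 3
t = 1%3 = 1
t = 1*3 = 3
w = 3+3 = 6
w = 3*3 = 9
count = 9*9 = 81
t = 9*3 = 27
count = 9%5 = 4
t = 4%2 = 0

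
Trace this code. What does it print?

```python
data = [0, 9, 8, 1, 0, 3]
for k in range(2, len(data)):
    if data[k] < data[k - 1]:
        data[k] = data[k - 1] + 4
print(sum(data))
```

k=2: 8<9, data[2] = 9+4 = 13 → [0, 9, 13, 1, 0, 3]
k=3: 1<13, data[3] = 13+4 = 17 → [0, 9, 13, 17, 0, 3]
k=4: 0<17, data[4] = 17+4 = 21 → [0, 9, 13, 17, 21, 3]
k=5: 3<21, data[5] = 21+4 = 25 → [0, 9, 13, 17, 21, 25]
sum = 85

85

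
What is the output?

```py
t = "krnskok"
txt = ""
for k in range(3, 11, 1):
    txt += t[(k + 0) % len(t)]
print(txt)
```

k=3: add t[3]='s' → 's'
k=4: add t[4]='k' → 'sk'
k=5: add t[5]='o' → 'sko'
k=6: add t[6]='k' → 'skok'
k=7: add t[0]='k' → 'skokk'
k=8: add t[1]='r' → 'skokkr'
k=9: add t[2]='n' → 'skokkrn'
k=10: add t[3]='s' → 'skokkrns'

skokkrns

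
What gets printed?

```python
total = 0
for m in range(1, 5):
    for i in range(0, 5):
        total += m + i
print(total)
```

90

m=1,i=0: total = 0+1 = 1
m=1,i=1: total = 1+2 = 3
m=1,i=2: total = 3+3 = 6
m=1,i=3: total = 6+4 = 10
m=1,i=4: total = 10+5 = 15
m=2,i=0: total = 15+2 = 17
m=2,i=1: total = 17+3 = 20
m=2,i=2: total = 20+4 = 24
m=2,i=3: total = 24+5 = 29
m=2,i=4: total = 29+6 = 35
m=3,i=0: total = 35+3 = 38
m=3,i=1: total = 38+4 = 42
m=3,i=2: total = 42+5 = 47
m=3,i=3: total = 47+6 = 53
m=3,i=4: total = 53+7 = 60
m=4,i=0: total = 60+4 = 64
m=4,i=1: total = 64+5 = 69
m=4,i=2: total = 69+6 = 75
m=4,i=3: total = 75+7 = 82
m=4,i=4: total = 82+8 = 90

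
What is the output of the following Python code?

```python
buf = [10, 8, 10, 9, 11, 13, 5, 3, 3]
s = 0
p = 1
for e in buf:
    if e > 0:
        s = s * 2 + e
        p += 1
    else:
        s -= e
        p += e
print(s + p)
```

e=10: >0, s = 0*2+10 = 10; p=2
e=8: >0, s = 10*2+8 = 28; p=3
e=10: >0, s = 28*2+10 = 66; p=4
e=9: >0, s = 66*2+9 = 141; p=5
e=11: >0, s = 141*2+11 = 293; p=6
e=13: >0, s = 293*2+13 = 599; p=7
e=5: >0, s = 599*2+5 = 1203; p=8
e=3: >0, s = 1203*2+3 = 2409; p=9
e=3: >0, s = 2409*2+3 = 4821; p=10
s+p = 4821+10 = 4831

4831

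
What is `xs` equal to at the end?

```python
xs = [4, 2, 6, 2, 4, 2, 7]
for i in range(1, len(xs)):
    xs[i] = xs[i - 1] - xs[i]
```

i=1: xs[1] = 4-2 = 2 → [4, 2, 6, 2, 4, 2, 7]
i=2: xs[2] = 2-6 = -4 → [4, 2, -4, 2, 4, 2, 7]
i=3: xs[3] = (-4)-2 = -6 → [4, 2, -4, -6, 4, 2, 7]
i=4: xs[4] = (-6)-4 = -10 → [4, 2, -4, -6, -10, 2, 7]
i=5: xs[5] = (-10)-2 = -12 → [4, 2, -4, -6, -10, -12, 7]
i=6: xs[6] = (-12)-7 = -19 → [4, 2, -4, -6, -10, -12, -19]

[4, 2, -4, -6, -10, -12, -19]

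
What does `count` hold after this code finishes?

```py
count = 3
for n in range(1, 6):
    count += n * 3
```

48

n=1: count = 3+1*3 = 6
n=2: count = 6+2*3 = 12
n=3: count = 12+3*3 = 21
n=4: count = 21+4*3 = 33
n=5: count = 33+5*3 = 48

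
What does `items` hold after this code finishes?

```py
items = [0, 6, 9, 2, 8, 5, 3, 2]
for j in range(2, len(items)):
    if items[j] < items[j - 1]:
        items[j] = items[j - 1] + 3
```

[0, 6, 9, 12, 15, 18, 21, 24]

j=2: 9>=6, unchanged → [0, 6, 9, 2, 8, 5, 3, 2]
j=3: 2<9, items[3] = 9+3 = 12 → [0, 6, 9, 12, 8, 5, 3, 2]
j=4: 8<12, items[4] = 12+3 = 15 → [0, 6, 9, 12, 15, 5, 3, 2]
j=5: 5<15, items[5] = 15+3 = 18 → [0, 6, 9, 12, 15, 18, 3, 2]
j=6: 3<18, items[6] = 18+3 = 21 → [0, 6, 9, 12, 15, 18, 21, 2]
j=7: 2<21, items[7] = 21+3 = 24 → [0, 6, 9, 12, 15, 18, 21, 24]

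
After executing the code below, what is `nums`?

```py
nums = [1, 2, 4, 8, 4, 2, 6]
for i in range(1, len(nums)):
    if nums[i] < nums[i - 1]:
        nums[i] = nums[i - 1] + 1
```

i=1: 2>=1, unchanged → [1, 2, 4, 8, 4, 2, 6]
i=2: 4>=2, unchanged → [1, 2, 4, 8, 4, 2, 6]
i=3: 8>=4, unchanged → [1, 2, 4, 8, 4, 2, 6]
i=4: 4<8, nums[4] = 8+1 = 9 → [1, 2, 4, 8, 9, 2, 6]
i=5: 2<9, nums[5] = 9+1 = 10 → [1, 2, 4, 8, 9, 10, 6]
i=6: 6<10, nums[6] = 10+1 = 11 → [1, 2, 4, 8, 9, 10, 11]

[1, 2, 4, 8, 9, 10, 11]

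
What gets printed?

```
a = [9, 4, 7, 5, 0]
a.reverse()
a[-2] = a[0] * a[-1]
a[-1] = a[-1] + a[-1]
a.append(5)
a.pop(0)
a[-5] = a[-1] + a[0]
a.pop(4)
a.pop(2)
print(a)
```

[10, 7, 18]

reverse → [0, 5, 7, 4, 9]
a[-2] = a[0]*a[-1] = 0*9 = 0 → [0, 5, 7, 0, 9]
a[-1] = a[-1]+a[-1] = 9+9 = 18 → [0, 5, 7, 0, 18]
append 5 → [0, 5, 7, 0, 18, 5]
pop(0) removes 0 → [5, 7, 0, 18, 5]
a[-5] = a[-1]+a[0] = 5+5 = 10 → [10, 7, 0, 18, 5]
pop(4) removes 5 → [10, 7, 0, 18]
pop(2) removes 0 → [10, 7, 18]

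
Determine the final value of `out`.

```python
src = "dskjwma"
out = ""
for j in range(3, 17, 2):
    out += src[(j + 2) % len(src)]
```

j=3: add src[5]='m' → 'm'
j=5: add src[0]='d' → 'md'
j=7: add src[2]='k' → 'mdk'
j=9: add src[4]='w' → 'mdkw'
j=11: add src[6]='a' → 'mdkwa'
j=13: add src[1]='s' → 'mdkwas'
j=15: add src[3]='j' → 'mdkwasj'

'mdkwasj'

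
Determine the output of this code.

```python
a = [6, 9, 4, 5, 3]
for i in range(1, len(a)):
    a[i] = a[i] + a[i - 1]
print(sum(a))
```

91

i=1: a[1] = 9+6 = 15 → [6, 15, 4, 5, 3]
i=2: a[2] = 4+15 = 19 → [6, 15, 19, 5, 3]
i=3: a[3] = 5+19 = 24 → [6, 15, 19, 24, 3]
i=4: a[4] = 3+24 = 27 → [6, 15, 19, 24, 27]
sum = 91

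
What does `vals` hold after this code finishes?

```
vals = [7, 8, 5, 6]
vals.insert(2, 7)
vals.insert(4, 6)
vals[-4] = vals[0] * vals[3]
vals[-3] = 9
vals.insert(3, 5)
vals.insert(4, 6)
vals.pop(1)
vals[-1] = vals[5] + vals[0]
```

insert 7 at 2 → [7, 8, 7, 5, 6]
insert 6 at 4 → [7, 8, 7, 5, 6, 6]
vals[-4] = vals[0]*vals[3] = 7*5 = 35 → [7, 8, 35, 5, 6, 6]
vals[-3] = 9 → [7, 8, 35, 9, 6, 6]
insert 5 at 3 → [7, 8, 35, 5, 9, 6, 6]
insert 6 at 4 → [7, 8, 35, 5, 6, 9, 6, 6]
pop(1) removes 8 → [7, 35, 5, 6, 9, 6, 6]
vals[-1] = vals[5]+vals[0] = 6+7 = 13 → [7, 35, 5, 6, 9, 6, 13]

[7, 35, 5, 6, 9, 6, 13]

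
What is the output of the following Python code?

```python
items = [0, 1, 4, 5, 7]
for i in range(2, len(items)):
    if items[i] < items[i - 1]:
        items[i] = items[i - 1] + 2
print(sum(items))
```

i=2: 4>=1, unchanged → [0, 1, 4, 5, 7]
i=3: 5>=4, unchanged → [0, 1, 4, 5, 7]
i=4: 7>=5, unchanged → [0, 1, 4, 5, 7]
sum = 17

17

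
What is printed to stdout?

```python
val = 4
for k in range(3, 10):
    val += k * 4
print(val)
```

172

k=3: val = 4+3*4 = 16
k=4: val = 16+4*4 = 32
k=5: val = 32+5*4 = 52
k=6: val = 52+6*4 = 76
k=7: val = 76+7*4 = 104
k=8: val = 104+8*4 = 136
k=9: val = 136+9*4 = 172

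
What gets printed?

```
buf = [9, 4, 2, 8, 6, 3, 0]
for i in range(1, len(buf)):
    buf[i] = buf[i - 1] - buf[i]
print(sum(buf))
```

-27

i=1: buf[1] = 9-4 = 5 → [9, 5, 2, 8, 6, 3, 0]
i=2: buf[2] = 5-2 = 3 → [9, 5, 3, 8, 6, 3, 0]
i=3: buf[3] = 3-8 = -5 → [9, 5, 3, -5, 6, 3, 0]
i=4: buf[4] = (-5)-6 = -11 → [9, 5, 3, -5, -11, 3, 0]
i=5: buf[5] = (-11)-3 = -14 → [9, 5, 3, -5, -11, -14, 0]
i=6: buf[6] = (-14)-0 = -14 → [9, 5, 3, -5, -11, -14, -14]
sum = -27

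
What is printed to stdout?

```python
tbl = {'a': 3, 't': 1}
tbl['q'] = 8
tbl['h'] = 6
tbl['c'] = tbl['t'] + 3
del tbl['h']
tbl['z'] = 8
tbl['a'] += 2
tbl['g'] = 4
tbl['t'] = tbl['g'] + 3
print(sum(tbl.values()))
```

36

tbl['q'] = 8 → {'a': 3, 't': 1, 'q': 8}
tbl['h'] = 6 → {'a': 3, 't': 1, 'q': 8, 'h': 6}
tbl['c'] = tbl['t']+3 = 4 → {'a': 3, 't': 1, 'q': 8, 'h': 6, 'c': 4}
del 'h' → {'a': 3, 't': 1, 'q': 8, 'c': 4}
tbl['z'] = 8 → {'a': 3, 't': 1, 'q': 8, 'c': 4, 'z': 8}
tbl['a'] = 3+2 = 5 → {'a': 5, 't': 1, 'q': 8, 'c': 4, 'z': 8}
tbl['g'] = 4 → {'a': 5, 't': 1, 'q': 8, 'c': 4, 'z': 8, 'g': 4}
tbl['t'] = tbl['g']+3 = 7 → {'a': 5, 't': 7, 'q': 8, 'c': 4, 'z': 8, 'g': 4}
sum of values = 36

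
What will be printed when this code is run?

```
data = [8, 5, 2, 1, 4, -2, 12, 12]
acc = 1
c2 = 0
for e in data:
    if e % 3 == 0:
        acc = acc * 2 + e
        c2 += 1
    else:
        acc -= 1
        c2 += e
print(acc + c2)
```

e=8: not %3==0, acc = 1-1 = 0; c2=8
e=5: not %3==0, acc = 0-1 = -1; c2=13
e=2: not %3==0, acc = (-1)-1 = -2; c2=15
e=1: not %3==0, acc = (-2)-1 = -3; c2=16
e=4: not %3==0, acc = (-3)-1 = -4; c2=20
e=-2: not %3==0, acc = (-4)-1 = -5; c2=18
e=12: %3==0, acc = (-5)*2+12 = 2; c2=19
e=12: %3==0, acc = 2*2+12 = 16; c2=20
acc+c2 = 16+20 = 36

36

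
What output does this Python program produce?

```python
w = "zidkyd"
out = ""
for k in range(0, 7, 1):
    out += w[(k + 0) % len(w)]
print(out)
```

zidkydz

k=0: add w[0]='z' → 'z'
k=1: add w[1]='i' → 'zi'
k=2: add w[2]='d' → 'zid'
k=3: add w[3]='k' → 'zidk'
k=4: add w[4]='y' → 'zidky'
k=5: add w[5]='d' → 'zidkyd'
k=6: add w[0]='z' → 'zidkydz'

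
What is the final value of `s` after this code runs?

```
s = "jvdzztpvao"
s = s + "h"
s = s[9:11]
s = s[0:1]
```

'o'

+ 'h' → 'jvdzztpvaoh'
slice [9:11] → 'oh'
slice [0:1] → 'o'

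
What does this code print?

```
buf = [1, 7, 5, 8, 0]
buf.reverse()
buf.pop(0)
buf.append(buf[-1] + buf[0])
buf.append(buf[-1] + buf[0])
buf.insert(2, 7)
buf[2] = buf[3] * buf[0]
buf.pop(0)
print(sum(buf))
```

95

reverse → [0, 8, 5, 7, 1]
pop(0) removes 0 → [8, 5, 7, 1]
append buf[-1]+buf[0] = 1+8 = 9 → [8, 5, 7, 1, 9]
append buf[-1]+buf[0] = 9+8 = 17 → [8, 5, 7, 1, 9, 17]
insert 7 at 2 → [8, 5, 7, 7, 1, 9, 17]
buf[2] = buf[3]*buf[0] = 7*8 = 56 → [8, 5, 56, 7, 1, 9, 17]
pop(0) removes 8 → [5, 56, 7, 1, 9, 17]
sum = 95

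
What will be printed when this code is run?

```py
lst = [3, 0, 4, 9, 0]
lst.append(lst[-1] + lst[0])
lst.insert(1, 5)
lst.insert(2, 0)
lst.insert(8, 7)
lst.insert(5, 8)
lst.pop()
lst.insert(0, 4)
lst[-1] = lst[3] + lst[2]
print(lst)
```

[4, 3, 5, 0, 0, 4, 8, 9, 0, 5]

append lst[-1]+lst[0] = 0+3 = 3 → [3, 0, 4, 9, 0, 3]
insert 5 at 1 → [3, 5, 0, 4, 9, 0, 3]
insert 0 at 2 → [3, 5, 0, 0, 4, 9, 0, 3]
insert 7 at 8 → [3, 5, 0, 0, 4, 9, 0, 3, 7]
insert 8 at 5 → [3, 5, 0, 0, 4, 8, 9, 0, 3, 7]
pop() removes 7 → [3, 5, 0, 0, 4, 8, 9, 0, 3]
insert 4 at 0 → [4, 3, 5, 0, 0, 4, 8, 9, 0, 3]
lst[-1] = lst[3]+lst[2] = 0+5 = 5 → [4, 3, 5, 0, 0, 4, 8, 9, 0, 5]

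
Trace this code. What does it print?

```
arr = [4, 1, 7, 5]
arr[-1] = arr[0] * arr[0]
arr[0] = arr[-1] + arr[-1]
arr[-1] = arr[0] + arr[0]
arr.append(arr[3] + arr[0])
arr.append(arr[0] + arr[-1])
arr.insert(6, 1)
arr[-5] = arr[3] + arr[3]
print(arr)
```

[32, 1, 128, 64, 96, 128, 1]

arr[-1] = arr[0]*arr[0] = 4*4 = 16 → [4, 1, 7, 16]
arr[0] = arr[-1]+arr[-1] = 16+16 = 32 → [32, 1, 7, 16]
arr[-1] = arr[0]+arr[0] = 32+32 = 64 → [32, 1, 7, 64]
append arr[3]+arr[0] = 64+32 = 96 → [32, 1, 7, 64, 96]
append arr[0]+arr[-1] = 32+96 = 128 → [32, 1, 7, 64, 96, 128]
insert 1 at 6 → [32, 1, 7, 64, 96, 128, 1]
arr[-5] = arr[3]+arr[3] = 64+64 = 128 → [32, 1, 128, 64, 96, 128, 1]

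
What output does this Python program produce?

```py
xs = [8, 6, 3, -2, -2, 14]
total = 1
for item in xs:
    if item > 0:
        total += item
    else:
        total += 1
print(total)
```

item=8: >0, total = 1+8 = 9
item=6: >0, total = 9+6 = 15
item=3: >0, total = 15+3 = 18
item=-2: not >0, total = 18+1 = 19
item=-2: not >0, total = 19+1 = 20
item=14: >0, total = 20+14 = 34

34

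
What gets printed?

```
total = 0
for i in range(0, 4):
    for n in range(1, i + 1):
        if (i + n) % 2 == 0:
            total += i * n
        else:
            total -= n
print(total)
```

14

i=1,n=1: even sum, total = 0+1 = 1
i=2,n=1: odd sum, total = 1-1 = 0
i=2,n=2: even sum, total = 0+4 = 4
i=3,n=1: even sum, total = 4+3 = 7
i=3,n=2: odd sum, total = 7-2 = 5
i=3,n=3: even sum, total = 5+9 = 14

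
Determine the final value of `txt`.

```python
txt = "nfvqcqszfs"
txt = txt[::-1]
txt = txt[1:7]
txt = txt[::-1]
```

'qcqszf'

reverse → 'sfzsqcqvfn'
slice [1:7] → 'fzsqcq'
reverse → 'qcqszf'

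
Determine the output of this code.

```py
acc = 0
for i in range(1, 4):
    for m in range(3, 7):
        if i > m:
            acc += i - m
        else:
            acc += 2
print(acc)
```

24

i=1,m=3: not 1>3, acc = 0+2 = 2
i=1,m=4: not 1>4, acc = 2+2 = 4
i=1,m=5: not 1>5, acc = 4+2 = 6
i=1,m=6: not 1>6, acc = 6+2 = 8
i=2,m=3: not 2>3, acc = 8+2 = 10
i=2,m=4: not 2>4, acc = 10+2 = 12
i=2,m=5: not 2>5, acc = 12+2 = 14
i=2,m=6: not 2>6, acc = 14+2 = 16
i=3,m=3: not 3>3, acc = 16+2 = 18
i=3,m=4: not 3>4, acc = 18+2 = 20
i=3,m=5: not 3>5, acc = 20+2 = 22
i=3,m=6: not 3>6, acc = 22+2 = 24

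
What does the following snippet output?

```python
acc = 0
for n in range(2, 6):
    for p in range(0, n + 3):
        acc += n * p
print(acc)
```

289

n=2,p=0: acc = 0+0 = 0
n=2,p=1: acc = 0+2 = 2
n=2,p=2: acc = 2+4 = 6
n=2,p=3: acc = 6+6 = 12
n=2,p=4: acc = 12+8 = 20
n=3,p=0: acc = 20+0 = 20
n=3,p=1: acc = 20+3 = 23
n=3,p=2: acc = 23+6 = 29
n=3,p=3: acc = 29+9 = 38
n=3,p=4: acc = 38+12 = 50
n=3,p=5: acc = 50+15 = 65
n=4,p=0: acc = 65+0 = 65
n=4,p=1: acc = 65+4 = 69
n=4,p=2: acc = 69+8 = 77
n=4,p=3: acc = 77+12 = 89
n=4,p=4: acc = 89+16 = 105
n=4,p=5: acc = 105+20 = 125
n=4,p=6: acc = 125+24 = 149
n=5,p=0: acc = 149+0 = 149
n=5,p=1: acc = 149+5 = 154
n=5,p=2: acc = 154+10 = 164
n=5,p=3: acc = 164+15 = 179
n=5,p=4: acc = 179+20 = 199
n=5,p=5: acc = 199+25 = 224
n=5,p=6: acc = 224+30 = 254
n=5,p=7: acc = 254+35 = 289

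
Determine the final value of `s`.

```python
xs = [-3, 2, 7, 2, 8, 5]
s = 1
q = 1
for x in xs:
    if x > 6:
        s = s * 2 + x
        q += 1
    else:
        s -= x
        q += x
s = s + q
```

30

x=-3: not >6, s = 1-(-3) = 4; q=-2
x=2: not >6, s = 4-2 = 2; q=0
x=7: >6, s = 2*2+7 = 11; q=1
x=2: not >6, s = 11-2 = 9; q=3
x=8: >6, s = 9*2+8 = 26; q=4
x=5: not >6, s = 26-5 = 21; q=9
s+q = 21+9 = 30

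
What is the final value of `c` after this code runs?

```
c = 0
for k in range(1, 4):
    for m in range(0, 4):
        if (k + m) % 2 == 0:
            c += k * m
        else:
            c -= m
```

k=1,m=0: odd sum, c = 0-0 = 0
k=1,m=1: even sum, c = 0+1 = 1
k=1,m=2: odd sum, c = 1-2 = -1
k=1,m=3: even sum, c = (-1)+3 = 2
k=2,m=0: even sum, c = 2+0 = 2
k=2,m=1: odd sum, c = 2-1 = 1
k=2,m=2: even sum, c = 1+4 = 5
k=2,m=3: odd sum, c = 5-3 = 2
k=3,m=0: odd sum, c = 2-0 = 2
k=3,m=1: even sum, c = 2+3 = 5
k=3,m=2: odd sum, c = 5-2 = 3
k=3,m=3: even sum, c = 3+9 = 12

12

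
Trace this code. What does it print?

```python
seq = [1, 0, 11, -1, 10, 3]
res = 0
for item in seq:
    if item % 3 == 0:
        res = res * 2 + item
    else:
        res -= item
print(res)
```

item=1: not %3==0, res = 0-1 = -1
item=0: %3==0, res = (-1)*2+0 = -2
item=11: not %3==0, res = (-2)-11 = -13
item=-1: not %3==0, res = (-13)-(-1) = -12
item=10: not %3==0, res = (-12)-10 = -22
item=3: %3==0, res = (-22)*2+3 = -41

-41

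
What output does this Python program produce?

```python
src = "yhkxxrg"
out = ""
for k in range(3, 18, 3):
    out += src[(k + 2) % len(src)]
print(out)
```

k=3: add src[5]='r' → 'r'
k=6: add src[1]='h' → 'rh'
k=9: add src[4]='x' → 'rhx'
k=12: add src[0]='y' → 'rhxy'
k=15: add src[3]='x' → 'rhxyx'

rhxyx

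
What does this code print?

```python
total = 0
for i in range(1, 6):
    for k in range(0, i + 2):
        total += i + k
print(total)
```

i=1,k=0: total = 0+1 = 1
i=1,k=1: total = 1+2 = 3
i=1,k=2: total = 3+3 = 6
i=2,k=0: total = 6+2 = 8
i=2,k=1: total = 8+3 = 11
i=2,k=2: total = 11+4 = 15
i=2,k=3: total = 15+5 = 20
i=3,k=0: total = 20+3 = 23
i=3,k=1: total = 23+4 = 27
i=3,k=2: total = 27+5 = 32
i=3,k=3: total = 32+6 = 38
i=3,k=4: total = 38+7 = 45
i=4,k=0: total = 45+4 = 49
i=4,k=1: total = 49+5 = 54
i=4,k=2: total = 54+6 = 60
i=4,k=3: total = 60+7 = 67
i=4,k=4: total = 67+8 = 75
i=4,k=5: total = 75+9 = 84
i=5,k=0: total = 84+5 = 89
i=5,k=1: total = 89+6 = 95
i=5,k=2: total = 95+7 = 102
i=5,k=3: total = 102+8 = 110
i=5,k=4: total = 110+9 = 119
i=5,k=5: total = 119+10 = 129
i=5,k=6: total = 129+11 = 140

140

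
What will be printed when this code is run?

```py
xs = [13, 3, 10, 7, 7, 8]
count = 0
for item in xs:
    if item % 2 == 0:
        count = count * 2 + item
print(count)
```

item=13: not even
item=3: not even
item=10: even, count = 0*2+10 = 10
item=7: not even
item=7: not even
item=8: even, count = 10*2+8 = 28

28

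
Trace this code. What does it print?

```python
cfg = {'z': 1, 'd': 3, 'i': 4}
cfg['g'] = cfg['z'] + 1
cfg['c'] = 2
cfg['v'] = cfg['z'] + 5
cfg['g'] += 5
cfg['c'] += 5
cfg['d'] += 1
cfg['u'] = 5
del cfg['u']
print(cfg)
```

{'z': 1, 'd': 4, 'i': 4, 'g': 7, 'c': 7, 'v': 6}

cfg['g'] = cfg['z']+1 = 2 → {'z': 1, 'd': 3, 'i': 4, 'g': 2}
cfg['c'] = 2 → {'z': 1, 'd': 3, 'i': 4, 'g': 2, 'c': 2}
cfg['v'] = cfg['z']+5 = 6 → {'z': 1, 'd': 3, 'i': 4, 'g': 2, 'c': 2, 'v': 6}
cfg['g'] = 2+5 = 7 → {'z': 1, 'd': 3, 'i': 4, 'g': 7, 'c': 2, 'v': 6}
cfg['c'] = 2+5 = 7 → {'z': 1, 'd': 3, 'i': 4, 'g': 7, 'c': 7, 'v': 6}
cfg['d'] = 3+1 = 4 → {'z': 1, 'd': 4, 'i': 4, 'g': 7, 'c': 7, 'v': 6}
cfg['u'] = 5 → {'z': 1, 'd': 4, 'i': 4, 'g': 7, 'c': 7, 'v': 6, 'u': 5}
del 'u' → {'z': 1, 'd': 4, 'i': 4, 'g': 7, 'c': 7, 'v': 6}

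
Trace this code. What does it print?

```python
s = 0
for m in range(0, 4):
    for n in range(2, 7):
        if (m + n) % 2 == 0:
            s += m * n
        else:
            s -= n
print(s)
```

16

m=0,n=2: even sum, s = 0+0 = 0
m=0,n=3: odd sum, s = 0-3 = -3
m=0,n=4: even sum, s = (-3)+0 = -3
m=0,n=5: odd sum, s = (-3)-5 = -8
m=0,n=6: even sum, s = (-8)+0 = -8
m=1,n=2: odd sum, s = (-8)-2 = -10
m=1,n=3: even sum, s = (-10)+3 = -7
m=1,n=4: odd sum, s = (-7)-4 = -11
m=1,n=5: even sum, s = (-11)+5 = -6
m=1,n=6: odd sum, s = (-6)-6 = -12
m=2,n=2: even sum, s = (-12)+4 = -8
m=2,n=3: odd sum, s = (-8)-3 = -11
m=2,n=4: even sum, s = (-11)+8 = -3
m=2,n=5: odd sum, s = (-3)-5 = -8
m=2,n=6: even sum, s = (-8)+12 = 4
m=3,n=2: odd sum, s = 4-2 = 2
m=3,n=3: even sum, s = 2+9 = 11
m=3,n=4: odd sum, s = 11-4 = 7
m=3,n=5: even sum, s = 7+15 = 22
m=3,n=6: odd sum, s = 22-6 = 16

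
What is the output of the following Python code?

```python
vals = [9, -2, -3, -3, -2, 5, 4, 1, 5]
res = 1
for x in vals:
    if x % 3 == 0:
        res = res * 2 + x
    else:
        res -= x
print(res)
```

30

x=9: %3==0, res = 1*2+9 = 11
x=-2: not %3==0, res = 11-(-2) = 13
x=-3: %3==0, res = 13*2+(-3) = 23
x=-3: %3==0, res = 23*2+(-3) = 43
x=-2: not %3==0, res = 43-(-2) = 45
x=5: not %3==0, res = 45-5 = 40
x=4: not %3==0, res = 40-4 = 36
x=1: not %3==0, res = 36-1 = 35
x=5: not %3==0, res = 35-5 = 30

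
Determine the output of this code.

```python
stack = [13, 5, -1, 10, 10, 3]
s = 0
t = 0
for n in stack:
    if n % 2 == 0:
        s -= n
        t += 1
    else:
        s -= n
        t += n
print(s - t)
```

-62

n=13: not even, s = 0-13 = -13; t=13
n=5: not even, s = (-13)-5 = -18; t=18
n=-1: not even, s = (-18)-(-1) = -17; t=17
n=10: even, s = (-17)-10 = -27; t=18
n=10: even, s = (-27)-10 = -37; t=19
n=3: not even, s = (-37)-3 = -40; t=22
s-t = (-40)-22 = -62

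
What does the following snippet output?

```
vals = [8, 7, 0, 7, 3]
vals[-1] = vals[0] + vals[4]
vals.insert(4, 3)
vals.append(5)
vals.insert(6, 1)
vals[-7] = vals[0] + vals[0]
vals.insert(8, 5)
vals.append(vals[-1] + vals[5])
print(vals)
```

[8, 16, 0, 7, 3, 11, 1, 5, 5, 16]

vals[-1] = vals[0]+vals[4] = 8+3 = 11 → [8, 7, 0, 7, 11]
insert 3 at 4 → [8, 7, 0, 7, 3, 11]
append 5 → [8, 7, 0, 7, 3, 11, 5]
insert 1 at 6 → [8, 7, 0, 7, 3, 11, 1, 5]
vals[-7] = vals[0]+vals[0] = 8+8 = 16 → [8, 16, 0, 7, 3, 11, 1, 5]
insert 5 at 8 → [8, 16, 0, 7, 3, 11, 1, 5, 5]
append vals[-1]+vals[5] = 5+11 = 16 → [8, 16, 0, 7, 3, 11, 1, 5, 5, 16]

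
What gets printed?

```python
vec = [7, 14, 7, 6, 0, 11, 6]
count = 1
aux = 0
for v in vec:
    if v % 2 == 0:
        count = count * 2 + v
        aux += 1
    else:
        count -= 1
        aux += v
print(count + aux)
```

161

v=7: not even, count = 1-1 = 0; aux=7
v=14: even, count = 0*2+14 = 14; aux=8
v=7: not even, count = 14-1 = 13; aux=15
v=6: even, count = 13*2+6 = 32; aux=16
v=0: even, count = 32*2+0 = 64; aux=17
v=11: not even, count = 64-1 = 63; aux=28
v=6: even, count = 63*2+6 = 132; aux=29
count+aux = 132+29 = 161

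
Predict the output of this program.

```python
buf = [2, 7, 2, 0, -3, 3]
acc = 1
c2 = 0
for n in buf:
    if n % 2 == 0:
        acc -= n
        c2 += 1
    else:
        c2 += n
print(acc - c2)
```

n=2: even, acc = 1-2 = -1; c2=1
n=7: not even; c2=8
n=2: even, acc = (-1)-2 = -3; c2=9
n=0: even, acc = (-3)-0 = -3; c2=10
n=-3: not even; c2=7
n=3: not even; c2=10
acc-c2 = (-3)-10 = -13

-13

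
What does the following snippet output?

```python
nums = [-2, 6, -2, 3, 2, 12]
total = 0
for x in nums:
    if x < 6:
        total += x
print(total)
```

x=-2: <6, total = 0+(-2) = -2
x=6: not <6
x=-2: <6, total = (-2)+(-2) = -4
x=3: <6, total = (-4)+3 = -1
x=2: <6, total = (-1)+2 = 1
x=12: not <6

1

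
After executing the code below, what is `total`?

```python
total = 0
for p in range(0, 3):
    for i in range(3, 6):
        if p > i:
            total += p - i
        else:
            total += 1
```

p=0,i=3: not 0>3, total = 0+1 = 1
p=0,i=4: not 0>4, total = 1+1 = 2
p=0,i=5: not 0>5, total = 2+1 = 3
p=1,i=3: not 1>3, total = 3+1 = 4
p=1,i=4: not 1>4, total = 4+1 = 5
p=1,i=5: not 1>5, total = 5+1 = 6
p=2,i=3: not 2>3, total = 6+1 = 7
p=2,i=4: not 2>4, total = 7+1 = 8
p=2,i=5: not 2>5, total = 8+1 = 9

9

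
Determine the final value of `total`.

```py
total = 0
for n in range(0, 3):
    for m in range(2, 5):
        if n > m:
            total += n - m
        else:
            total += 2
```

18

n=0,m=2: not 0>2, total = 0+2 = 2
n=0,m=3: not 0>3, total = 2+2 = 4
n=0,m=4: not 0>4, total = 4+2 = 6
n=1,m=2: not 1>2, total = 6+2 = 8
n=1,m=3: not 1>3, total = 8+2 = 10
n=1,m=4: not 1>4, total = 10+2 = 12
n=2,m=2: not 2>2, total = 12+2 = 14
n=2,m=3: not 2>3, total = 14+2 = 16
n=2,m=4: not 2>4, total = 16+2 = 18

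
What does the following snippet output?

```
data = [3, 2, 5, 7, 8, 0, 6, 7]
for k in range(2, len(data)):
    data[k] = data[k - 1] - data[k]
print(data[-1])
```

-31

k=2: data[2] = 2-5 = -3 → [3, 2, -3, 7, 8, 0, 6, 7]
k=3: data[3] = (-3)-7 = -10 → [3, 2, -3, -10, 8, 0, 6, 7]
k=4: data[4] = (-10)-8 = -18 → [3, 2, -3, -10, -18, 0, 6, 7]
k=5: data[5] = (-18)-0 = -18 → [3, 2, -3, -10, -18, -18, 6, 7]
k=6: data[6] = (-18)-6 = -24 → [3, 2, -3, -10, -18, -18, -24, 7]
k=7: data[7] = (-24)-7 = -31 → [3, 2, -3, -10, -18, -18, -24, -31]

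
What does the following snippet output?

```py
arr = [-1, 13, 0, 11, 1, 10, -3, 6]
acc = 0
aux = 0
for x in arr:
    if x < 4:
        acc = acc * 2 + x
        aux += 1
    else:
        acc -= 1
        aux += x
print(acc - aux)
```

x=-1: <4, acc = 0*2+(-1) = -1; aux=1
x=13: not <4, acc = (-1)-1 = -2; aux=14
x=0: <4, acc = (-2)*2+0 = -4; aux=15
x=11: not <4, acc = (-4)-1 = -5; aux=26
x=1: <4, acc = (-5)*2+1 = -9; aux=27
x=10: not <4, acc = (-9)-1 = -10; aux=37
x=-3: <4, acc = (-10)*2+(-3) = -23; aux=38
x=6: not <4, acc = (-23)-1 = -24; aux=44
acc-aux = (-24)-44 = -68

-68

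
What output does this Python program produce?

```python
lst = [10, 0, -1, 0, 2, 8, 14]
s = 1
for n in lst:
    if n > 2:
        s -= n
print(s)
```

-31

n=10: >2, s = 1-10 = -9
n=0: not >2
n=-1: not >2
n=0: not >2
n=2: not >2
n=8: >2, s = (-9)-8 = -17
n=14: >2, s = (-17)-14 = -31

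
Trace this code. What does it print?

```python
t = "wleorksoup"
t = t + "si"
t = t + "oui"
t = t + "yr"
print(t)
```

+ 'si' → 'wleorksoupsi'
+ 'oui' → 'wleorksoupsioui'
+ 'yr' → 'wleorksoupsiouiyr'

wleorksoupsiouiyr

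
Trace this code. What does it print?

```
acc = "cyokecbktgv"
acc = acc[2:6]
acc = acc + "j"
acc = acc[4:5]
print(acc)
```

j

slice [2:6] → 'okec'
+ 'j' → 'okecj'
slice [4:5] → 'j'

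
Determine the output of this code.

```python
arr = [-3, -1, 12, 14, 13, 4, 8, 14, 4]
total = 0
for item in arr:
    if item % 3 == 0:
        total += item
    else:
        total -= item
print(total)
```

-47

item=-3: %3==0, total = 0+(-3) = -3
item=-1: not %3==0, total = (-3)-(-1) = -2
item=12: %3==0, total = (-2)+12 = 10
item=14: not %3==0, total = 10-14 = -4
item=13: not %3==0, total = (-4)-13 = -17
item=4: not %3==0, total = (-17)-4 = -21
item=8: not %3==0, total = (-21)-8 = -29
item=14: not %3==0, total = (-29)-14 = -43
item=4: not %3==0, total = (-43)-4 = -47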